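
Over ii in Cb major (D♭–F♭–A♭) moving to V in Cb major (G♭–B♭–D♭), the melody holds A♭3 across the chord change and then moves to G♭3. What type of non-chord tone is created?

A♭3 is a suspension.

The harmony at that moment is G♭ major triad (G♭, B♭, D♭); A♭3 is not a chord tone.
It is held over (the same pitch as the preceding A♭3) and left by step down to G♭3.
Held over from the previous chord and resolving down by step — a suspension.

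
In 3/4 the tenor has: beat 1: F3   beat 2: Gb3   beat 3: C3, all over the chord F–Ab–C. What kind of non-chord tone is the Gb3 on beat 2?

The harmony at that moment is F minor triad (F, Ab, C); Gb3 is not a chord tone.
It is approached by step up from F3 and left by leap down to C3.
Step in, leap out, on a weak beat — an escape tone.

Escape tone.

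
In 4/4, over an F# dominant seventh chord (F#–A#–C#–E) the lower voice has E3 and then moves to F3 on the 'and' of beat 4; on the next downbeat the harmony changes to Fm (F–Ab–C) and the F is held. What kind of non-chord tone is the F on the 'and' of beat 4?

Anticipation.

The harmony at that moment is F# dominant seventh chord (F#, A#, C#, E); F3 is not a chord tone.
It is approached by step up from E3 and then sustained as the same pitch into the next harmony.
Arriving early and becoming a chord tone when the harmony changes — an anticipation.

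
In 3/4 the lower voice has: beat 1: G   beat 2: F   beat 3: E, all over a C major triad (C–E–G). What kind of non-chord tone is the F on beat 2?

Passing tone.

The harmony at that moment is C major triad (C, E, G); F is not a chord tone.
It is approached by step down from G and left by step down to E.
Step in, step out in the same direction — a passing tone.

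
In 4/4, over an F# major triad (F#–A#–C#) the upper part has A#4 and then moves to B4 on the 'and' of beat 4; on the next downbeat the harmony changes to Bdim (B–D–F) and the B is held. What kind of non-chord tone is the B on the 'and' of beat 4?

The harmony at that moment is F# major triad (F#, A#, C#); B4 is not a chord tone.
It is approached by step up from A#4 and then sustained as the same pitch into the next harmony.
Arriving early and becoming a chord tone when the harmony changes — an anticipation.

Anticipation.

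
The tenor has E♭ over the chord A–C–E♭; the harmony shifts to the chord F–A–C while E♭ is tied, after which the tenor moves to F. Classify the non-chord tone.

E♭ is a retardation.

The harmony at that moment is F major triad (F, A, C); E♭ is not a chord tone.
It is held over (the same pitch as the preceding E♭) and left by step up to F.
Held over from the previous chord and resolving up by step — a retardation.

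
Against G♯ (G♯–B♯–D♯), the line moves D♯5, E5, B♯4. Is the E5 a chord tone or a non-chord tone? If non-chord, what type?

Non-chord tone — an escape tone.

The harmony at that moment is G♯ major triad (G♯, B♯, D♯); E5 is not a chord tone.
It is approached by step up from D♯5 and left by leap down to B♯4.
Step in, leap out — an escape tone.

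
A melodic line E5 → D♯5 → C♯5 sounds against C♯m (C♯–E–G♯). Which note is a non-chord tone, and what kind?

D♯5 is a passing tone.

The harmony at that moment is C♯ minor triad (C♯, E, G♯); D♯5 is not a chord tone.
It is approached by step down from E5 and left by step down to C♯5.
Step in, step out in the same direction — a passing tone.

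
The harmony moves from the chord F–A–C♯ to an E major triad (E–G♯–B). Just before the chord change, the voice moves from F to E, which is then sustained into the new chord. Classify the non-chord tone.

The harmony at that moment is F augmented triad (F, A, C♯); E is not a chord tone.
It is approached by step down from F and then sustained as the same pitch into the next harmony.
Arriving early and becoming a chord tone when the harmony changes — an anticipation.

E is an anticipation.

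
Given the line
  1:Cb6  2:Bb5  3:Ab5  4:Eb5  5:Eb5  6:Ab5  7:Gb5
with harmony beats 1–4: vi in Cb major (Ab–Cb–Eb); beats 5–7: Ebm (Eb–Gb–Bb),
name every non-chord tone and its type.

The harmony at that moment is Ab minor triad (Ab, Cb, Eb); Bb5 is not a chord tone.
It is approached by step down from Cb6 and left by step down to Ab5.
Step in, step out in the same direction — a passing tone.
The harmony at that moment is Eb minor triad (Eb, Gb, Bb); Ab5 is not a chord tone.
It is approached by leap up from Eb5 and left by step down to Gb5.
Leap in, step out — an appoggiatura.

Bb5 (beat 2) — passing tone; Ab5 (beat 6) — appoggiatura.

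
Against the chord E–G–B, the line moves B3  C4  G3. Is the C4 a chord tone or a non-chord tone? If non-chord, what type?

Non-chord tone — an escape tone.

The harmony at that moment is E minor triad (E, G, B); C4 is not a chord tone.
It is approached by step up from B3 and left by leap down to G3.
Step in, leap out — an escape tone.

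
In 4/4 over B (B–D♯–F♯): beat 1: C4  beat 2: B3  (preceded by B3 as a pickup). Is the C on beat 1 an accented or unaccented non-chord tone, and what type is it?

The harmony at that moment is B major triad (B, D♯, F♯); C4 is not a chord tone.
It is approached by step up from B3 and left by step down to B3.
Step away and step back to the same note — a neighbor tone (upper neighbor).
It falls on the downbeat, so it is accented.

Accented neighbor tone.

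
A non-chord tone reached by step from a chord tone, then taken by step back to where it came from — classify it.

Neighbor tone.

Approach: by step. Departure: by step in the opposite direction, back to the starting pitch.
Stepwise on both sides but reversing to return to the same chord tone — a neighbor tone. (Had it continued onward in the same direction it would be a passing tone instead.)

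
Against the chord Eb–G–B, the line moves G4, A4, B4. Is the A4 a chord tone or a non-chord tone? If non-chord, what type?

Non-chord tone — a passing tone.

The harmony at that moment is Eb augmented triad (Eb, G, B); A4 is not a chord tone.
It is approached by step up from G4 and left by step up to B4.
Step in, step out in the same direction — a passing tone.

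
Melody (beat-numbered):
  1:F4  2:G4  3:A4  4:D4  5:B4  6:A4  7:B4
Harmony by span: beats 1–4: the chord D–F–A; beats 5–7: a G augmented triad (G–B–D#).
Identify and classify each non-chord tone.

G4 (beat 2) — passing tone; A4 (beat 6) — neighbor tone.

The harmony at that moment is D minor triad (D, F, A); G4 is not a chord tone.
It is approached by step up from F4 and left by step up to A4.
Step in, step out in the same direction — a passing tone.
The harmony at that moment is G augmented triad (G, B, D#); A4 is not a chord tone.
It is approached by step down from B4 and left by step up to B4.
Step away and step back to the same note — a neighbor tone (lower neighbor).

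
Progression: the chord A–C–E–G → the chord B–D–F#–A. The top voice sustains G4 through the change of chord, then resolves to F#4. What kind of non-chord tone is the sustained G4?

G4 is a suspension.

The harmony at that moment is B minor seventh chord (B, D, F#, A); G4 is not a chord tone.
It is held over (the same pitch as the preceding G4) and left by step down to F#4.
Held over from the previous chord and resolving down by step — a suspension.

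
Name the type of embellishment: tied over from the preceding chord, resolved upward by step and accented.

Approach: by preparation — the pitch is first a chord tone, then held (tied or repeated) while the harmony changes under it. Departure: up by step. Metric position: strong.
A prepared dissonance that resolves upward by step — a retardation. (The same figure resolving downward would be a suspension.)

Retardation.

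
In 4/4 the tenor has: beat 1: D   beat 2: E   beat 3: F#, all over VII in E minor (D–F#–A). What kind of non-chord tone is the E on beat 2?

Passing tone.

The harmony at that moment is D major triad (D, F#, A); E is not a chord tone.
It is approached by step up from D and left by step up to F#.
Step in, step out in the same direction — a passing tone.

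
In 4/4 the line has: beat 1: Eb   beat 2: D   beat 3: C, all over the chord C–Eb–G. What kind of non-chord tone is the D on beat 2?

The harmony at that moment is C minor triad (C, Eb, G); D is not a chord tone.
It is approached by step down from Eb and left by step down to C.
Step in, step out in the same direction — a passing tone.

Passing tone.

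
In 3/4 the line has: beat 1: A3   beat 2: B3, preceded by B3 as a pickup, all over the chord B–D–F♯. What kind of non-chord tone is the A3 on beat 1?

The harmony at that moment is B minor triad (B, D, F♯); A3 is not a chord tone.
It is approached by step down from B3 and left by step up to B3.
Step away and step back to the same note — a neighbor tone (lower neighbor).

Lower neighbor tone.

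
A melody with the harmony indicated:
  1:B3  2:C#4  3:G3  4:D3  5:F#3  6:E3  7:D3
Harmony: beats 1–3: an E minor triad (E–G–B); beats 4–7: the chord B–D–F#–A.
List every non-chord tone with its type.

C#4 (beat 2) — escape tone; E3 (beat 6) — passing tone.

The harmony at that moment is E minor triad (E, G, B); C#4 is not a chord tone.
It is approached by step up from B3 and left by leap down to G3.
Step in, leap out — an escape tone.
The harmony at that moment is B minor seventh chord (B, D, F#, A); E3 is not a chord tone.
It is approached by step down from F#3 and left by step down to D3.
Step in, step out in the same direction — a passing tone.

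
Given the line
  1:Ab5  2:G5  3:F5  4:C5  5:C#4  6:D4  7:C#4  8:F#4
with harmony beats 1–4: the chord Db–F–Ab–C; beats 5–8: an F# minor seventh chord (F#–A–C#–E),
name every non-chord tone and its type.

G5 (beat 2) — passing tone; D4 (beat 6) — neighbor tone.

The harmony at that moment is Db major seventh chord (Db, F, Ab, C); G5 is not a chord tone.
It is approached by step down from Ab5 and left by step down to F5.
Step in, step out in the same direction — a passing tone.
The harmony at that moment is F# minor seventh chord (F#, A, C#, E); D4 is not a chord tone.
It is approached by step up from C#4 and left by step down to C#4.
Step away and step back to the same note — a neighbor tone (upper neighbor).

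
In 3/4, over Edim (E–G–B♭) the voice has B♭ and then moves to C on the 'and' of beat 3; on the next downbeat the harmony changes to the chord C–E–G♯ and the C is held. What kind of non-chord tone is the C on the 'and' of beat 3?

Anticipation.

The harmony at that moment is E diminished triad (E, G, B♭); C is not a chord tone.
It is approached by step up from B♭ and then sustained as the same pitch into the next harmony.
Arriving early and becoming a chord tone when the harmony changes — an anticipation.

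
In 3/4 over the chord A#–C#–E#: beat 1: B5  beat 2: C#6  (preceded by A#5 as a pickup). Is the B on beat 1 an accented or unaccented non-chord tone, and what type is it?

Accented passing tone.

The harmony at that moment is A# minor triad (A#, C#, E#); B5 is not a chord tone.
It is approached by step up from A#5 and left by step up to C#6.
Step in, step out in the same direction — a passing tone.
It falls on the downbeat, so it is accented.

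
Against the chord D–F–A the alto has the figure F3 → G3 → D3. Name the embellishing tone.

G3 is an escape tone.

The harmony at that moment is D minor triad (D, F, A); G3 is not a chord tone.
It is approached by step up from F3 and left by leap down to D3.
Step in, leap out — an escape tone.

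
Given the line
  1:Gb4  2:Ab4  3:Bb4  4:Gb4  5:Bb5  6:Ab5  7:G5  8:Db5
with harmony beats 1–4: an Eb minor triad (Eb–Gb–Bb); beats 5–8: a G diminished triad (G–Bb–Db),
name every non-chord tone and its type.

Ab4 (beat 2) — passing tone; Ab5 (beat 6) — passing tone.

The harmony at that moment is Eb minor triad (Eb, Gb, Bb); Ab4 is not a chord tone.
It is approached by step up from Gb4 and left by step up to Bb4.
Step in, step out in the same direction — a passing tone.
The harmony at that moment is G diminished triad (G, Bb, Db); Ab5 is not a chord tone.
It is approached by step down from Bb5 and left by step down to G5.
Step in, step out in the same direction — a passing tone.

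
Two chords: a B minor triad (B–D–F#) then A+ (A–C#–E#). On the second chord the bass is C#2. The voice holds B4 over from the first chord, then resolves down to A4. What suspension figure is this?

At the second chord the bass is C#2. The suspended B4 lies a seventh above the bass; after resolving down by step to A4, the interval above the bass becomes a sixth.
Suspension figures are named by those two intervals: 7–6.

7–6 suspension.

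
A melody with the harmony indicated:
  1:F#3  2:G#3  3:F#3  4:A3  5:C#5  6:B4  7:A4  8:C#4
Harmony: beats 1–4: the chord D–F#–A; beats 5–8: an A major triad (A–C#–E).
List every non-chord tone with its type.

G#3 (beat 2) — neighbor tone; B4 (beat 6) — passing tone.

The harmony at that moment is D major triad (D, F#, A); G#3 is not a chord tone.
It is approached by step up from F#3 and left by step down to F#3.
Step away and step back to the same note — a neighbor tone (upper neighbor).
The harmony at that moment is A major triad (A, C#, E); B4 is not a chord tone.
It is approached by step down from C#5 and left by step down to A4.
Step in, step out in the same direction — a passing tone.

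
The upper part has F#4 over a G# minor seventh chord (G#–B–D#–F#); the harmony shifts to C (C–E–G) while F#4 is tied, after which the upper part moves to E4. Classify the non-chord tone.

The harmony at that moment is C major triad (C, E, G); F#4 is not a chord tone.
It is held over (the same pitch as the preceding F#4) and left by step down to E4.
Held over from the previous chord and resolving down by step — a suspension.

F#4 is a suspension.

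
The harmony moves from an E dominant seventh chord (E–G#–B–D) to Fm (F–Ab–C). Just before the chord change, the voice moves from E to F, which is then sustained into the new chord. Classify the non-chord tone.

The harmony at that moment is E dominant seventh chord (E, G#, B, D); F is not a chord tone.
It is approached by step up from E and then sustained as the same pitch into the next harmony.
Arriving early and becoming a chord tone when the harmony changes — an anticipation.

F is an anticipation.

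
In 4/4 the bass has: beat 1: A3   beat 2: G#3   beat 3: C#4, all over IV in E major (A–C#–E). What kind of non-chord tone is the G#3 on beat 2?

Escape tone.

The harmony at that moment is A major triad (A, C#, E); G#3 is not a chord tone.
It is approached by step down from A3 and left by leap up to C#4.
Step in, leap out, on a weak beat — an escape tone.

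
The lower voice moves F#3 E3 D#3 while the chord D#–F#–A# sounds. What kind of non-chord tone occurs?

E3 is a passing tone.

The harmony at that moment is D# minor triad (D#, F#, A#); E3 is not a chord tone.
It is approached by step down from F#3 and left by step down to D#3.
Step in, step out in the same direction — a passing tone.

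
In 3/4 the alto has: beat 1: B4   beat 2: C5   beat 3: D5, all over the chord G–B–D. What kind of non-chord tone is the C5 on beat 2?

The harmony at that moment is G major triad (G, B, D); C5 is not a chord tone.
It is approached by step up from B4 and left by step up to D5.
Step in, step out in the same direction — a passing tone.

Passing tone.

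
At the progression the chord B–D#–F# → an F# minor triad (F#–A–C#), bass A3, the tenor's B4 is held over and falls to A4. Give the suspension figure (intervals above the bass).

9–8 suspension.

At the second chord the bass is A3. The suspended B4 lies a ninth above the bass; after resolving down by step to A4, the interval above the bass becomes an octave.
Suspension figures are named by those two intervals: 9–8.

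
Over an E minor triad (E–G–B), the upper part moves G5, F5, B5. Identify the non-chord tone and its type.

The harmony at that moment is E minor triad (E, G, B); F5 is not a chord tone.
It is approached by step down from G5 and left by leap up to B5.
Step in, leap out — an escape tone.

F5 is an escape tone.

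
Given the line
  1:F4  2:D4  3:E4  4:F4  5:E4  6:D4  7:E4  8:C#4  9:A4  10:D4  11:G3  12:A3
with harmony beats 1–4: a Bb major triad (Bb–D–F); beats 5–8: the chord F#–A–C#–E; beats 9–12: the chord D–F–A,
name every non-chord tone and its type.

E4 (beat 3) — passing tone; D4 (beat 6) — neighbor tone; G3 (beat 11) — appoggiatura.

The harmony at that moment is Bb major triad (Bb, D, F); E4 is not a chord tone.
It is approached by step up from D4 and left by step up to F4.
Step in, step out in the same direction — a passing tone.
The harmony at that moment is F# minor seventh chord (F#, A, C#, E); D4 is not a chord tone.
It is approached by step down from E4 and left by step up to E4.
Step away and step back to the same note — a neighbor tone (lower neighbor).
The harmony at that moment is D minor triad (D, F, A); G3 is not a chord tone.
It is approached by leap down from D4 and left by step up to A3.
Leap in, step out — an appoggiatura.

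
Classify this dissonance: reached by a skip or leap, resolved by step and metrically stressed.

Appoggiatura.

Approach: by leap. Departure: by step. Metric position: strong.
Leap in, step out, in a metrically strong position — an appoggiatura. (It is the mirror image of the escape tone, which steps in and leaps out from a weak position.)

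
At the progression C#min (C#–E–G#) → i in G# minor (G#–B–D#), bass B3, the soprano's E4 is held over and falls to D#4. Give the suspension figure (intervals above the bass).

At the second chord the bass is B3. The suspended E4 lies a fourth above the bass; after resolving down by step to D#4, the interval above the bass becomes a third.
Suspension figures are named by those two intervals: 4–3.

4–3 suspension.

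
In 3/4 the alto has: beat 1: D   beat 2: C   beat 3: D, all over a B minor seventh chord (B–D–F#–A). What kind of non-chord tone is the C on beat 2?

Lower neighbor tone.

The harmony at that moment is B minor seventh chord (B, D, F#, A); C is not a chord tone.
It is approached by step down from D and left by step up to D.
Step away and step back to the same note — a neighbor tone (lower neighbor).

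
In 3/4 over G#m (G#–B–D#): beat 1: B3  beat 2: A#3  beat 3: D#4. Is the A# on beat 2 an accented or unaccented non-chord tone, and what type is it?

Unaccented escape tone.

The harmony at that moment is G# minor triad (G#, B, D#); A#3 is not a chord tone.
It is approached by step down from B3 and left by leap up to D#4.
Step in, leap out — an escape tone.
It falls on a weak beat, so it is unaccented.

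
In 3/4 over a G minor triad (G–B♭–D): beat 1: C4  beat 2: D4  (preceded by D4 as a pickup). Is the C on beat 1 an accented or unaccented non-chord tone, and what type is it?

Accented neighbor tone.

The harmony at that moment is G minor triad (G, B♭, D); C4 is not a chord tone.
It is approached by step down from D4 and left by step up to D4.
Step away and step back to the same note — a neighbor tone (lower neighbor).
It falls on the downbeat, so it is accented.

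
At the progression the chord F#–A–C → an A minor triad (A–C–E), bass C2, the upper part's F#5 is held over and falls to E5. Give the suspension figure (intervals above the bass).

4–3 suspension.

At the second chord the bass is C2. The suspended F#5 lies a fourth above the bass; after resolving down by step to E5, the interval above the bass becomes a third.
Suspension figures are named by those two intervals: 4–3.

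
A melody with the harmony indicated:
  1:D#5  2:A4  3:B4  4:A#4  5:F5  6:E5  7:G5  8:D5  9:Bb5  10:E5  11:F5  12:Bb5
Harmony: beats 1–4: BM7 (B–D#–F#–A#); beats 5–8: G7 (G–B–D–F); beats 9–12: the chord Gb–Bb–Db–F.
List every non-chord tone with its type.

The harmony at that moment is B major seventh chord (B, D#, F#, A#); A4 is not a chord tone.
It is approached by leap down from D#5 and left by step up to B4.
Leap in, step out — an appoggiatura.
The harmony at that moment is G dominant seventh chord (G, B, D, F); E5 is not a chord tone.
It is approached by step down from F5 and left by leap up to G5.
Step in, leap out — an escape tone.
The harmony at that moment is Gb major seventh chord (Gb, Bb, Db, F); E5 is not a chord tone.
It is approached by leap down from Bb5 and left by step up to F5.
Leap in, step out — an appoggiatura.

A4 (beat 2) — appoggiatura; E5 (beat 6) — escape tone; E5 (beat 10) — appoggiatura.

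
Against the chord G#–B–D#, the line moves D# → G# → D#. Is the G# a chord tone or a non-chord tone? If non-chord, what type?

Chord tone (the root of G# minor triad).

G# minor triad contains G#, B, D#; G# is the root, so it is a chord tone.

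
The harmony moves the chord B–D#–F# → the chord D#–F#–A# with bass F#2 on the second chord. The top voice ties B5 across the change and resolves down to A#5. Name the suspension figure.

4–3 suspension.

At the second chord the bass is F#2. The suspended B5 lies a fourth above the bass; after resolving down by step to A#5, the interval above the bass becomes a third.
Suspension figures are named by those two intervals: 4–3.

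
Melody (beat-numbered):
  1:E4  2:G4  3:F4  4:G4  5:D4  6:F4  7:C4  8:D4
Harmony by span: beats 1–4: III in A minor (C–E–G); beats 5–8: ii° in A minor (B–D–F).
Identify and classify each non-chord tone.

The harmony at that moment is C major triad (C, E, G); F4 is not a chord tone.
It is approached by step down from G4 and left by step up to G4.
Step away and step back to the same note — a neighbor tone (lower neighbor).
The harmony at that moment is B diminished triad (B, D, F); C4 is not a chord tone.
It is approached by leap down from F4 and left by step up to D4.
Leap in, step out — an appoggiatura.

F4 (beat 3) — neighbor tone; C4 (beat 7) — appoggiatura.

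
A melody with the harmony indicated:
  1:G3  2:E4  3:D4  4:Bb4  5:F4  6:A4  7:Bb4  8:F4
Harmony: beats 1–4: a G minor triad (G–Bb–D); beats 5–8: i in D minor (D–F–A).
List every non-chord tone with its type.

E4 (beat 2) — appoggiatura; Bb4 (beat 7) — escape tone.

The harmony at that moment is G minor triad (G, Bb, D); E4 is not a chord tone.
It is approached by leap up from G3 and left by step down to D4.
Leap in, step out — an appoggiatura.
The harmony at that moment is D minor triad (D, F, A); Bb4 is not a chord tone.
It is approached by step up from A4 and left by leap down to F4.
Step in, leap out — an escape tone.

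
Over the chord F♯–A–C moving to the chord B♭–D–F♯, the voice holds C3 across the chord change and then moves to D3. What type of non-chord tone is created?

The harmony at that moment is B♭ augmented triad (B♭, D, F♯); C3 is not a chord tone.
It is held over (the same pitch as the preceding C3) and left by step up to D3.
Held over from the previous chord and resolving up by step — a retardation.

C3 is a retardation.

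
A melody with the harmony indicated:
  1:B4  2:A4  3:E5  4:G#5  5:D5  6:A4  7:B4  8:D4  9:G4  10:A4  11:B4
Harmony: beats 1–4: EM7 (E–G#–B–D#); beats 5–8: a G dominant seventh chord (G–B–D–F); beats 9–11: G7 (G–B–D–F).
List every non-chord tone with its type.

The harmony at that moment is E major seventh chord (E, G#, B, D#); A4 is not a chord tone.
It is approached by step down from B4 and left by leap up to E5.
Step in, leap out — an escape tone.
The harmony at that moment is G dominant seventh chord (G, B, D, F); A4 is not a chord tone.
It is approached by leap down from D5 and left by step up to B4.
Leap in, step out — an appoggiatura.
The harmony at that moment is G dominant seventh chord (G, B, D, F); A4 is not a chord tone.
It is approached by step up from G4 and left by step up to B4.
Step in, step out in the same direction — a passing tone.

A4 (beat 2) — escape tone; A4 (beat 6) — appoggiatura; A4 (beat 10) — passing tone.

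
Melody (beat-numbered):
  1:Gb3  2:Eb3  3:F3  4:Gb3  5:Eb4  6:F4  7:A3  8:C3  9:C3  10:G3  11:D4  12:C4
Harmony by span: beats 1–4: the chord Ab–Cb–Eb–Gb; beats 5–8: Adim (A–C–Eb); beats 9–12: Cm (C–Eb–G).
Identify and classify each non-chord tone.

F3 (beat 3) — passing tone; F4 (beat 6) — escape tone; D4 (beat 11) — appoggiatura.

The harmony at that moment is Ab minor seventh chord (Ab, Cb, Eb, Gb); F3 is not a chord tone.
It is approached by step up from Eb3 and left by step up to Gb3.
Step in, step out in the same direction — a passing tone.
The harmony at that moment is A diminished triad (A, C, Eb); F4 is not a chord tone.
It is approached by step up from Eb4 and left by leap down to A3.
Step in, leap out — an escape tone.
The harmony at that moment is C minor triad (C, Eb, G); D4 is not a chord tone.
It is approached by leap up from G3 and left by step down to C4.
Leap in, step out — an appoggiatura.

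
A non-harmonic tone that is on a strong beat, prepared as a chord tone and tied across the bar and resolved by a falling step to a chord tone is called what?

Suspension.

Approach: by preparation — the pitch is first a chord tone, then held (tied or repeated) while the harmony changes under it. Departure: down by step. Metric position: strong.
A prepared dissonance that resolves downward by step — a suspension. (The same figure resolving upward would be a retardation.)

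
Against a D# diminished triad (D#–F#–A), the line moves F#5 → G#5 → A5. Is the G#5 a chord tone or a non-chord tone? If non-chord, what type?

The harmony at that moment is D# diminished triad (D#, F#, A); G#5 is not a chord tone.
It is approached by step up from F#5 and left by step up to A5.
Step in, step out in the same direction — a passing tone.

Non-chord tone — a passing tone.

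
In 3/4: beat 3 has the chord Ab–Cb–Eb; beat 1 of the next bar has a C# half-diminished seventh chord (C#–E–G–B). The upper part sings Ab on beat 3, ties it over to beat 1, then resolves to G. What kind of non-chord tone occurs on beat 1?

The harmony at that moment is C# half-diminished seventh chord (C#, E, G, B); Ab is not a chord tone.
It is held over (the same pitch as the preceding Ab) and left by step down to G.
Held over from the previous chord and resolving down by step — a suspension.

Suspension.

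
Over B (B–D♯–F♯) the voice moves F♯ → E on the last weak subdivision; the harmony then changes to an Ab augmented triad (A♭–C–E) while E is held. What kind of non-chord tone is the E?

E is an anticipation.

The harmony at that moment is B major triad (B, D♯, F♯); E is not a chord tone.
It is approached by step down from F♯ and then sustained as the same pitch into the next harmony.
Arriving early and becoming a chord tone when the harmony changes — an anticipation.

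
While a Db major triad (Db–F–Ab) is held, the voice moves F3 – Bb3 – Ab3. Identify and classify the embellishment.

The harmony at that moment is Db major triad (Db, F, Ab); Bb3 is not a chord tone.
It is approached by leap up from F3 and left by step down to Ab3.
Leap in, step out — an appoggiatura.

Bb3 is an appoggiatura.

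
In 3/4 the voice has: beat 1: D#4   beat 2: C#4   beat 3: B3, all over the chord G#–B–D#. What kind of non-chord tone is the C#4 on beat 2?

Passing tone.

The harmony at that moment is G# minor triad (G#, B, D#); C#4 is not a chord tone.
It is approached by step down from D#4 and left by step down to B3.
Step in, step out in the same direction — a passing tone.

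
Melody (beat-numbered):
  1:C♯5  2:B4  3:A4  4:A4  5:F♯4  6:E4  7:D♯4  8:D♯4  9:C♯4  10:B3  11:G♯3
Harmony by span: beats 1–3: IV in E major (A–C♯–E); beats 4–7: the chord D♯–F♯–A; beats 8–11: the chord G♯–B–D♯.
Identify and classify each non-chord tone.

The harmony at that moment is A major triad (A, C♯, E); B4 is not a chord tone.
It is approached by step down from C♯5 and left by step down to A4.
Step in, step out in the same direction — a passing tone.
The harmony at that moment is D♯ diminished triad (D♯, F♯, A); E4 is not a chord tone.
It is approached by step down from F♯4 and left by step down to D♯4.
Step in, step out in the same direction — a passing tone.
The harmony at that moment is G♯ minor triad (G♯, B, D♯); C♯4 is not a chord tone.
It is approached by step down from D♯4 and left by step down to B3.
Step in, step out in the same direction — a passing tone.

B4 (beat 2) — passing tone; E4 (beat 6) — passing tone; C♯4 (beat 9) — passing tone.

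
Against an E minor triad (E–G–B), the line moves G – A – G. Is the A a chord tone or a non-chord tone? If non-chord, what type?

Non-chord tone — a neighbor tone.

The harmony at that moment is E minor triad (E, G, B); A is not a chord tone.
It is approached by step up from G and left by step down to G.
Step away and step back to the same note — a neighbor tone (upper neighbor).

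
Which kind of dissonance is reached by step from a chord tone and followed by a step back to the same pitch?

Approach: by step. Departure: by step in the opposite direction, back to the starting pitch.
Stepwise on both sides but reversing to return to the same chord tone — a neighbor tone. (Had it continued onward in the same direction it would be a passing tone instead.)

Neighbor tone.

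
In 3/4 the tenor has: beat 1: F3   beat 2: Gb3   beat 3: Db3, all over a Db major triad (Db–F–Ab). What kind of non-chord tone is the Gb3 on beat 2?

Escape tone.

The harmony at that moment is Db major triad (Db, F, Ab); Gb3 is not a chord tone.
It is approached by step up from F3 and left by leap down to Db3.
Step in, leap out, on a weak beat — an escape tone.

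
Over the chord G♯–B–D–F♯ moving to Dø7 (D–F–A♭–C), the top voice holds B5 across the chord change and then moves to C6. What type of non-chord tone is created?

B5 is a retardation.

The harmony at that moment is D half-diminished seventh chord (D, F, A♭, C); B5 is not a chord tone.
It is held over (the same pitch as the preceding B5) and left by step up to C6.
Held over from the previous chord and resolving up by step — a retardation.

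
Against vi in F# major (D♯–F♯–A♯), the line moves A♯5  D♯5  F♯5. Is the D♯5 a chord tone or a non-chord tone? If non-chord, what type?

D# minor triad contains D♯, F♯, A♯; D♯ is the root, so it is a chord tone.

Chord tone (the root of D# minor triad).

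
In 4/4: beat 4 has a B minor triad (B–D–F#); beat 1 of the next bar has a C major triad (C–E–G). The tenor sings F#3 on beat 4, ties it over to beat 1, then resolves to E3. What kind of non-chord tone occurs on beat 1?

The harmony at that moment is C major triad (C, E, G); F#3 is not a chord tone.
It is held over (the same pitch as the preceding F#3) and left by step down to E3.
Held over from the previous chord and resolving down by step — a suspension.

Suspension.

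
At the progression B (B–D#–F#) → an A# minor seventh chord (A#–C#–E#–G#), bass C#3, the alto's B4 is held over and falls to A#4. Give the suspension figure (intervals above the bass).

At the second chord the bass is C#3. The suspended B4 lies a seventh above the bass; after resolving down by step to A#4, the interval above the bass becomes a sixth.
Suspension figures are named by those two intervals: 7–6.

7–6 suspension.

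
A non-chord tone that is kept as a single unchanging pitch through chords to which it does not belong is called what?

Approach: none. Departure: none — a single pitch is sustained while the chords change around it, passing through harmonies that do not contain it.
No melodic motion at all; the dissonance is created entirely by the moving harmonies against the stationary note — a pedal tone (pedal point).

Pedal tone.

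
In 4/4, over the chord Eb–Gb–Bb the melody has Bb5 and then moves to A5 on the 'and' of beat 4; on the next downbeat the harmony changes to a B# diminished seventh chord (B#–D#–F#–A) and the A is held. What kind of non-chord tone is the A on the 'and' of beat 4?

Anticipation.

The harmony at that moment is Eb minor triad (Eb, Gb, Bb); A5 is not a chord tone.
It is approached by step down from Bb5 and then sustained as the same pitch into the next harmony.
Arriving early and becoming a chord tone when the harmony changes — an anticipation.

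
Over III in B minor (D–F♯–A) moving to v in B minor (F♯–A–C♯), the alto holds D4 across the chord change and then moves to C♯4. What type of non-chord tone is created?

The harmony at that moment is F♯ minor triad (F♯, A, C♯); D4 is not a chord tone.
It is held over (the same pitch as the preceding D4) and left by step down to C♯4.
Held over from the previous chord and resolving down by step — a suspension.

D4 is a suspension.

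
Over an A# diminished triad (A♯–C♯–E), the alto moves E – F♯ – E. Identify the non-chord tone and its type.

The harmony at that moment is A♯ diminished triad (A♯, C♯, E); F♯ is not a chord tone.
It is approached by step up from E and left by step down to E.
Step away and step back to the same note — a neighbor tone (upper neighbor).

F♯ is a neighbor tone.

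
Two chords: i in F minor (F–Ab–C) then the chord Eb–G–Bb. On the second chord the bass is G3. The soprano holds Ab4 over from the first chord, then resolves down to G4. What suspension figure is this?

9–8 suspension.

At the second chord the bass is G3. The suspended Ab4 lies a ninth above the bass; after resolving down by step to G4, the interval above the bass becomes an octave.
Suspension figures are named by those two intervals: 9–8.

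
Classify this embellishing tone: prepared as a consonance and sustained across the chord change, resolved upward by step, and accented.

Approach: by preparation — the pitch is first a chord tone, then held (tied or repeated) while the harmony changes under it. Departure: up by step. Metric position: strong.
A prepared dissonance that resolves upward by step — a retardation. (The same figure resolving downward would be a suspension.)

Retardation.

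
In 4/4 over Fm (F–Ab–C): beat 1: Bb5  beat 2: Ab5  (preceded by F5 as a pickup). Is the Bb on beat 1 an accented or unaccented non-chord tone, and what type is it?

Accented appoggiatura.

The harmony at that moment is F minor triad (F, Ab, C); Bb5 is not a chord tone.
It is approached by leap up from F5 and left by step down to Ab5.
Leap in, step out — an appoggiatura.
It falls on the downbeat, so it is accented.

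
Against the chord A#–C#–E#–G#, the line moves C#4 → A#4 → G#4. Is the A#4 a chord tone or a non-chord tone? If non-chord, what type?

A# minor seventh chord contains A#, C#, E#, G#; A# is the root, so it is a chord tone.

Chord tone (the root of A# minor seventh chord).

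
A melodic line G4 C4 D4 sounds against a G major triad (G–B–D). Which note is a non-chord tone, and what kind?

The harmony at that moment is G major triad (G, B, D); C4 is not a chord tone.
It is approached by leap down from G4 and left by step up to D4.
Leap in, step out — an appoggiatura.

C4 is an appoggiatura.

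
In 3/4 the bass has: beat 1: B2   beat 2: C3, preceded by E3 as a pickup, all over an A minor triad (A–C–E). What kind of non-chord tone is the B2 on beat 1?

The harmony at that moment is A minor triad (A, C, E); B2 is not a chord tone.
It is approached by leap down from E3 and left by step up to C3.
Leap in, step out, metrically accented — an appoggiatura.

Appoggiatura.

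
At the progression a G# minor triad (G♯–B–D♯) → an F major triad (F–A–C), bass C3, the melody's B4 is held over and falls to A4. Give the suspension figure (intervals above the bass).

7–6 suspension.

At the second chord the bass is C3. The suspended B4 lies a seventh above the bass; after resolving down by step to A4, the interval above the bass becomes a sixth.
Suspension figures are named by those two intervals: 7–6.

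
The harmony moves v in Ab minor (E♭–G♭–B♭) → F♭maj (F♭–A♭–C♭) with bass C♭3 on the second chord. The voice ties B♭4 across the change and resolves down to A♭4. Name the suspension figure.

At the second chord the bass is C♭3. The suspended B♭4 lies a seventh above the bass; after resolving down by step to A♭4, the interval above the bass becomes a sixth.
Suspension figures are named by those two intervals: 7–6.

7–6 suspension.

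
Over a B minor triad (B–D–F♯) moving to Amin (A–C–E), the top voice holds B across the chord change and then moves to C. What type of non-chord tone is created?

B is a retardation.

The harmony at that moment is A minor triad (A, C, E); B is not a chord tone.
It is held over (the same pitch as the preceding B) and left by step up to C.
Held over from the previous chord and resolving up by step — a retardation.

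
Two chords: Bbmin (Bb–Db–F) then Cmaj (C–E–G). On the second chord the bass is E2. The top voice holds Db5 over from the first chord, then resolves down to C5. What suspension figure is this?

At the second chord the bass is E2. The suspended Db5 lies a seventh above the bass; after resolving down by step to C5, the interval above the bass becomes a sixth.
Suspension figures are named by those two intervals: 7–6.

7–6 suspension.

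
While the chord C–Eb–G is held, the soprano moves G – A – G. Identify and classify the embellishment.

A is a neighbor tone.

The harmony at that moment is C minor triad (C, Eb, G); A is not a chord tone.
It is approached by step up from G and left by step down to G.
Step away and step back to the same note — a neighbor tone (upper neighbor).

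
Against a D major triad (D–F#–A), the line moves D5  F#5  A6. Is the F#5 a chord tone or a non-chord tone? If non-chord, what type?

D major triad contains D, F#, A; F# is the third, so it is a chord tone.

Chord tone (the third of D major triad).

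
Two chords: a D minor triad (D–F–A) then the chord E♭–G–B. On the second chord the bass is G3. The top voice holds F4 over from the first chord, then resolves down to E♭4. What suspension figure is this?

7–6 suspension.

At the second chord the bass is G3. The suspended F4 lies a seventh above the bass; after resolving down by step to E♭4, the interval above the bass becomes a sixth.
Suspension figures are named by those two intervals: 7–6.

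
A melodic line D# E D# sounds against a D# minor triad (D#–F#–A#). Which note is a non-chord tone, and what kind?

The harmony at that moment is D# minor triad (D#, F#, A#); E is not a chord tone.
It is approached by step up from D# and left by step down to D#.
Step away and step back to the same note — a neighbor tone (upper neighbor).

E is a neighbor tone.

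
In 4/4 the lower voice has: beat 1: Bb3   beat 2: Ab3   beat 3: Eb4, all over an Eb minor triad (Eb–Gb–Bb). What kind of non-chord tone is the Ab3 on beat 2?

Escape tone.

The harmony at that moment is Eb minor triad (Eb, Gb, Bb); Ab3 is not a chord tone.
It is approached by step down from Bb3 and left by leap up to Eb4.
Step in, leap out, on a weak beat — an escape tone.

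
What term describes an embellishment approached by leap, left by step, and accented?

Approach: by leap. Departure: by step. Metric position: strong.
Leap in, step out, in a metrically strong position — an appoggiatura. (It is the mirror image of the escape tone, which steps in and leaps out from a weak position.)

Appoggiatura.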